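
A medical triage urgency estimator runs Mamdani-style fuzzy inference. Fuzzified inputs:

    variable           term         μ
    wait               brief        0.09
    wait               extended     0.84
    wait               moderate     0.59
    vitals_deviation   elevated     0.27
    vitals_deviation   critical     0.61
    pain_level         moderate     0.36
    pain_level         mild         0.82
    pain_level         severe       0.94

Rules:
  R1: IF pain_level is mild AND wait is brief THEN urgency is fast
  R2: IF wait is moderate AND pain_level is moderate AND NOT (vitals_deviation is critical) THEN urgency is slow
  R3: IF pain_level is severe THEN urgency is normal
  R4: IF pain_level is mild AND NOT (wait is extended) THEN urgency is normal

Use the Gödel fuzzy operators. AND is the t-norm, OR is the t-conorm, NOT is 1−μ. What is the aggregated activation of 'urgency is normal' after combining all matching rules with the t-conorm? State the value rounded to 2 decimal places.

0.94

R1: mild=0.82, brief=0.09; AND[min(a, b)] → w = 0.09
R2: moderate=0.59, moderate=0.36, ¬critical=1−0.61=0.39; AND[min(a, b)] → w = 0.36
R3: severe=0.94 → w = 0.94
R4: mild=0.82, ¬extended=1−0.84=0.16; AND[min(a, b)] → w = 0.16
Rules with consequent 'normal': {R3, R4} → strengths 0.94, 0.16
Aggregate via t-conorm [max(a, b)]: 0.94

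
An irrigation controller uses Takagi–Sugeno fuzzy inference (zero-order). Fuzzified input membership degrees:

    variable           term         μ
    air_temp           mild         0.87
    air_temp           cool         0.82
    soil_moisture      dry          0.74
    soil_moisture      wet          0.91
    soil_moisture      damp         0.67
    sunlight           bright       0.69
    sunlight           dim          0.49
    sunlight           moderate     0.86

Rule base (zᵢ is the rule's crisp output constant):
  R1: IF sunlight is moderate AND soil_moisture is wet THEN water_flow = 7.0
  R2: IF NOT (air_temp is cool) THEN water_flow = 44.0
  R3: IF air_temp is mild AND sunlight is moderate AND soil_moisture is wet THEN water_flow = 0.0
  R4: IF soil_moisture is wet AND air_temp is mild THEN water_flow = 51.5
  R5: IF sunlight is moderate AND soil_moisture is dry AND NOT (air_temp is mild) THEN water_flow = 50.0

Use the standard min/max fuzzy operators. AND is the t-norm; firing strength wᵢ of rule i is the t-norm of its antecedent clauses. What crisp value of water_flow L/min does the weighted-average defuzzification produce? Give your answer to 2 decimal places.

22.50

R1 (z=7.0): moderate=0.86, wet=0.91; AND[min(a, b)] → w = 0.86
R2 (z=44.0): ¬cool=1−0.82=0.18 → w = 0.18
R3 (z=0.0): mild=0.87, moderate=0.86, wet=0.91; AND[min(a, b)] → w = 0.86
R4 (z=51.5): wet=0.91, mild=0.87; AND[min(a, b)] → w = 0.87
R5 (z=50.0): moderate=0.86, dry=0.74, ¬mild=1−0.87=0.13; AND[min(a, b)] → w = 0.13
Weighted average = (0.86·7.0 + 0.18·44.0 + 0.86·0.0 + 0.87·51.5 + 0.13·50.0) / (0.86 + 0.18 + 0.86 + 0.87 + 0.13)
  = 65.2450 / 2.9000 = 22.50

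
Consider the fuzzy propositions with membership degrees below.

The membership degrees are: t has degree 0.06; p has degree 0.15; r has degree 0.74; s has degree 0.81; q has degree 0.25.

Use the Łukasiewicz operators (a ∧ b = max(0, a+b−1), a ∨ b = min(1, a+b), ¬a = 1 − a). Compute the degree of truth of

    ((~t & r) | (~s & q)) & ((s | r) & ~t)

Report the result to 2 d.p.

~t = 1 − 0.06 = 0.94
~t & r = max(0, a+b−1) on (0.94, 0.74) = 0.68
~s = 1 − 0.81 = 0.19
~s & q = max(0, a+b−1) on (0.19, 0.25) = 0.00
(~t & r) | (~s & q) = min(1, a+b) on (0.68, 0.00) = 0.68
s | r = min(1, a+b) on (0.81, 0.74) = 1.00
~t = 1 − 0.06 = 0.94
(s | r) & ~t = max(0, a+b−1) on (1.00, 0.94) = 0.94
((~t & r) | (~s & q)) & ((s | r) & ~t) = max(0, a+b−1) on (0.68, 0.94) = 0.62

0.62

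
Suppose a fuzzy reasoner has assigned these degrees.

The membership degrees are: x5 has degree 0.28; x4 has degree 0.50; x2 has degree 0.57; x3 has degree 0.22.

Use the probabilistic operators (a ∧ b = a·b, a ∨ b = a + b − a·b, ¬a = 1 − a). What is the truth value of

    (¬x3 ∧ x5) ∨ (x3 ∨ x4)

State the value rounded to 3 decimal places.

0.695

¬x3 = 1 − 0.2200 = 0.7800
¬x3 ∧ x5 = a·b on (0.7800, 0.2800) = 0.2184
x3 ∨ x4 = a + b − a·b on (0.2200, 0.5000) = 0.6100
(¬x3 ∧ x5) ∨ (x3 ∨ x4) = a + b − a·b on (0.2184, 0.6100) = 0.6952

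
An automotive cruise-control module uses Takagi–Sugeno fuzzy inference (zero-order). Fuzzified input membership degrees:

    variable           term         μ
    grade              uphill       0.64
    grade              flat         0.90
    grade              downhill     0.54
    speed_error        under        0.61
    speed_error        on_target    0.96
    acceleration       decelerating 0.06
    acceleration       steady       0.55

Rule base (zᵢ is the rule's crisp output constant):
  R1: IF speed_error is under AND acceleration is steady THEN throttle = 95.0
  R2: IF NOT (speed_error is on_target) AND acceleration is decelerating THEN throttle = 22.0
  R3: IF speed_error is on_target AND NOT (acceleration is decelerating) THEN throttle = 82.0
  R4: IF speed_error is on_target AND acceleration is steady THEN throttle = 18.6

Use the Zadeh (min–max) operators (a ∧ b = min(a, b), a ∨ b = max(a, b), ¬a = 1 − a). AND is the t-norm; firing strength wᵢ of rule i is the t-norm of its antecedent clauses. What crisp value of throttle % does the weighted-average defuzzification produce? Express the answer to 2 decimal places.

R1 (z=95.0): under=0.61, steady=0.55; AND[min(a, b)] → w = 0.55
R2 (z=22.0): ¬on_target=1−0.96=0.04, decelerating=0.06; AND[min(a, b)] → w = 0.04
R3 (z=82.0): on_target=0.96, ¬decelerating=1−0.06=0.94; AND[min(a, b)] → w = 0.94
R4 (z=18.6): on_target=0.96, steady=0.55; AND[min(a, b)] → w = 0.55
Weighted average = (0.55·95.0 + 0.04·22.0 + 0.94·82.0 + 0.55·18.6) / (0.55 + 0.04 + 0.94 + 0.55)
  = 140.4400 / 2.0800 = 67.52

67.52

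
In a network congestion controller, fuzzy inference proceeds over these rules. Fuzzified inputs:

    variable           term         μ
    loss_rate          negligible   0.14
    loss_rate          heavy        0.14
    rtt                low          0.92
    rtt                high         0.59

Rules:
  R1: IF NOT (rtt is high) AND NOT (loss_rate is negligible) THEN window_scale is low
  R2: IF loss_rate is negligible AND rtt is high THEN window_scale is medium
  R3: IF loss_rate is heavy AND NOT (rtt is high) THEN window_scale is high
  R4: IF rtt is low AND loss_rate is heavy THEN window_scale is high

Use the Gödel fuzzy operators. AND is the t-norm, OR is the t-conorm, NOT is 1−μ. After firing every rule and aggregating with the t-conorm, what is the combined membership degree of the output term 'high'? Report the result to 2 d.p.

0.14

R1: ¬high=1−0.59=0.41, ¬negligible=1−0.14=0.86; AND[min(a, b)] → w = 0.41
R2: negligible=0.14, high=0.59; AND[min(a, b)] → w = 0.14
R3: heavy=0.14, ¬high=1−0.59=0.41; AND[min(a, b)] → w = 0.14
R4: low=0.92, heavy=0.14; AND[min(a, b)] → w = 0.14
Rules with consequent 'high': {R3, R4} → strengths 0.14, 0.14
Aggregate via t-conorm [max(a, b)]: 0.14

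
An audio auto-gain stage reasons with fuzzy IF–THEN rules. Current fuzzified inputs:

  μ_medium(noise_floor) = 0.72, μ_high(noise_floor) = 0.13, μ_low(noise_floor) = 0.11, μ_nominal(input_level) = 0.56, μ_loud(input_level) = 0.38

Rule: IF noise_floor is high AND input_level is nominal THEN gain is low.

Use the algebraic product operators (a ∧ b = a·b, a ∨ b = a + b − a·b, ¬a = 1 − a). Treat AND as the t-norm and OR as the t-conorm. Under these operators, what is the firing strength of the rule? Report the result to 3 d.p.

0.073

firing strength: high=0.13, nominal=0.56; AND[a·b] → w = 0.0728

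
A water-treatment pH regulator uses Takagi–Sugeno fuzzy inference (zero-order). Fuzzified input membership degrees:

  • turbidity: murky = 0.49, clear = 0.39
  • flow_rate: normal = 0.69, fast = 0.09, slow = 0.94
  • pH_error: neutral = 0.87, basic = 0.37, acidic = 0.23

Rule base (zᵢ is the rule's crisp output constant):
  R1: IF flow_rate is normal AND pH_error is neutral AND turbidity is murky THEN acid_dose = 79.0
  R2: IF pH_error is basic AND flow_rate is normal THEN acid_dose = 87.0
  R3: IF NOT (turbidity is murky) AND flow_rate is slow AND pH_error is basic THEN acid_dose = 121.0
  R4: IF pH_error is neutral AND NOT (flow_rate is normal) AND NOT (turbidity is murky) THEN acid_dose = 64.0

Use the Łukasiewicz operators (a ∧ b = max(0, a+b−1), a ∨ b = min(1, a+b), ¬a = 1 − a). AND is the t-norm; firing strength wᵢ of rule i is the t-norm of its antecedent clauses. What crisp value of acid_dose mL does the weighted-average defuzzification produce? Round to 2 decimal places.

83.36

R1 (z=79.0): normal=0.69, neutral=0.87, murky=0.49; AND[max(0, a+b−1)] → w = 0.05
R2 (z=87.0): basic=0.37, normal=0.69; AND[max(0, a+b−1)] → w = 0.06
R3 (z=121.0): ¬murky=1−0.49=0.51, slow=0.94, basic=0.37; AND[max(0, a+b−1)] → w = 0.00
R4 (z=64.0): neutral=0.87, ¬normal=1−0.69=0.31, ¬murky=1−0.49=0.51; AND[max(0, a+b−1)] → w = 0.00
Weighted average = (0.05·79.0 + 0.06·87.0 + 0.00·121.0 + 0.00·64.0) / (0.05 + 0.06 + 0.00 + 0.00)
  = 9.1700 / 0.1100 = 83.36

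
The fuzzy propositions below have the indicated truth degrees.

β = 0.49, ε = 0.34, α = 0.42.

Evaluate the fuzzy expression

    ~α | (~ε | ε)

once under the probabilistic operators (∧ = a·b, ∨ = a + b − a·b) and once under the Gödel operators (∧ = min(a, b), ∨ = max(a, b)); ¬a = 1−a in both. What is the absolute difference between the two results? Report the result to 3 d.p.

0.246

Under probabilistic:
  ~α = 1 − 0.4200 = 0.5800
  ~ε = 1 − 0.3400 = 0.6600
  ~ε | ε = a + b − a·b on (0.6600, 0.3400) = 0.7756
  ~α | (~ε | ε) = a + b − a·b on (0.5800, 0.7756) = 0.9058
  → value = 0.9058
Under Gödel:
  ~α = 1 − 0.42 = 0.58
  ~ε = 1 − 0.34 = 0.66
  ~ε | ε = max(a, b) on (0.66, 0.34) = 0.66
  ~α | (~ε | ε) = max(a, b) on (0.58, 0.66) = 0.66
  → value = 0.6600
|0.9058 − 0.6600| = 0.246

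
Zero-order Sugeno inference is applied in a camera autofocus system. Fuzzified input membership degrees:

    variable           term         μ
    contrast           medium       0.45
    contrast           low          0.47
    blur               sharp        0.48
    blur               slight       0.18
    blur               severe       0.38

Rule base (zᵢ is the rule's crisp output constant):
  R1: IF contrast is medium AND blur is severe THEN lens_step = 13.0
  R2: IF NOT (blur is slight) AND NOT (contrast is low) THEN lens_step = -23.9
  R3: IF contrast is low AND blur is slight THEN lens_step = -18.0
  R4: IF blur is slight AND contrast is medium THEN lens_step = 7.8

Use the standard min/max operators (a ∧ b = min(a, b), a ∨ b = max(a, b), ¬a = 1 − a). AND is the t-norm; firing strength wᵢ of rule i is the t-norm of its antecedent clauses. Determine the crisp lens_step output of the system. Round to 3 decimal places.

-7.530

R1 (z=13.0): medium=0.45, severe=0.38; AND[min(a, b)] → w = 0.38
R2 (z=-23.9): ¬slight=1−0.18=0.82, ¬low=1−0.47=0.53; AND[min(a, b)] → w = 0.53
R3 (z=-18.0): low=0.47, slight=0.18; AND[min(a, b)] → w = 0.18
R4 (z=7.8): slight=0.18, medium=0.45; AND[min(a, b)] → w = 0.18
Weighted average = (0.38·13.0 + 0.53·-23.9 + 0.18·-18.0 + 0.18·7.8) / (0.38 + 0.53 + 0.18 + 0.18)
  = -9.5630 / 1.2700 = -7.530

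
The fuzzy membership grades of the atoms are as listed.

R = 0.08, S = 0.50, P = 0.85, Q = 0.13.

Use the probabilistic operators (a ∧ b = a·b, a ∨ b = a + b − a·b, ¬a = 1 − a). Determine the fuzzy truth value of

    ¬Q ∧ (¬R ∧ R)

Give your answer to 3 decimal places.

0.064

¬Q = 1 − 0.1300 = 0.8700
¬R = 1 − 0.0800 = 0.9200
¬R ∧ R = a·b on (0.9200, 0.0800) = 0.0736
¬Q ∧ (¬R ∧ R) = a·b on (0.8700, 0.0736) = 0.0640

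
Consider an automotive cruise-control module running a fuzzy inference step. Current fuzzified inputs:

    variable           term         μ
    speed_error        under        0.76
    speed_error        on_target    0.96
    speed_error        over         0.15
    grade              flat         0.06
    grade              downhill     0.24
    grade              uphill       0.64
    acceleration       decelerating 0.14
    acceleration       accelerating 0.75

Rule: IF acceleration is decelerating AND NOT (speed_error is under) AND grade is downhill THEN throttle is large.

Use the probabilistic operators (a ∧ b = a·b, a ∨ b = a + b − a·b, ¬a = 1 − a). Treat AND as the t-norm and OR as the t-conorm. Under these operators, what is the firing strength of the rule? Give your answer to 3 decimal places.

firing strength: decelerating=0.14, ¬under=1−0.76=0.24, downhill=0.24; AND[a·b] → w = 0.0081

0.008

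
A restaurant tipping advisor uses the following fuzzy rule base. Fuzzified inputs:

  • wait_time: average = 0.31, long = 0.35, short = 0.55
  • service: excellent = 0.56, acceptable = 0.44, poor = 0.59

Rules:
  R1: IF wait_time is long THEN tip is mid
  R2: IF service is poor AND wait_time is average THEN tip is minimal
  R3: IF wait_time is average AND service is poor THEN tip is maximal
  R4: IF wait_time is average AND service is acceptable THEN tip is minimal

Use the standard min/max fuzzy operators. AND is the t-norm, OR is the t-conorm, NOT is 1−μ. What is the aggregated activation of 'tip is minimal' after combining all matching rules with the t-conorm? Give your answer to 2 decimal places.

R1: long=0.35 → w = 0.35
R2: poor=0.59, average=0.31; AND[min(a, b)] → w = 0.31
R3: average=0.31, poor=0.59; AND[min(a, b)] → w = 0.31
R4: average=0.31, acceptable=0.44; AND[min(a, b)] → w = 0.31
Rules with consequent 'minimal': {R2, R4} → strengths 0.31, 0.31
Aggregate via t-conorm [max(a, b)]: 0.31

0.31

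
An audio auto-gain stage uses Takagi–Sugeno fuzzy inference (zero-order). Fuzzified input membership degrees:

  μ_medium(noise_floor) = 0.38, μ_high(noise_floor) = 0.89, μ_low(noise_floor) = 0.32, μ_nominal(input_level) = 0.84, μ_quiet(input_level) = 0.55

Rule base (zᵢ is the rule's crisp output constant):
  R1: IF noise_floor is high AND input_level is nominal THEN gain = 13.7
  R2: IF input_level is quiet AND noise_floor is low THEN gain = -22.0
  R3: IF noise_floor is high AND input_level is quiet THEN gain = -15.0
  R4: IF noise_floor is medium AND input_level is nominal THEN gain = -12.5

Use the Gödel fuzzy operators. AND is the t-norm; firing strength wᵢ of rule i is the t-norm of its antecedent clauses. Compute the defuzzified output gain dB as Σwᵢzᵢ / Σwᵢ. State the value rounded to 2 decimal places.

-4.08

R1 (z=13.7): high=0.89, nominal=0.84; AND[min(a, b)] → w = 0.84
R2 (z=-22.0): quiet=0.55, low=0.32; AND[min(a, b)] → w = 0.32
R3 (z=-15.0): high=0.89, quiet=0.55; AND[min(a, b)] → w = 0.55
R4 (z=-12.5): medium=0.38, nominal=0.84; AND[min(a, b)] → w = 0.38
Weighted average = (0.84·13.7 + 0.32·-22.0 + 0.55·-15.0 + 0.38·-12.5) / (0.84 + 0.32 + 0.55 + 0.38)
  = -8.5320 / 2.0900 = -4.08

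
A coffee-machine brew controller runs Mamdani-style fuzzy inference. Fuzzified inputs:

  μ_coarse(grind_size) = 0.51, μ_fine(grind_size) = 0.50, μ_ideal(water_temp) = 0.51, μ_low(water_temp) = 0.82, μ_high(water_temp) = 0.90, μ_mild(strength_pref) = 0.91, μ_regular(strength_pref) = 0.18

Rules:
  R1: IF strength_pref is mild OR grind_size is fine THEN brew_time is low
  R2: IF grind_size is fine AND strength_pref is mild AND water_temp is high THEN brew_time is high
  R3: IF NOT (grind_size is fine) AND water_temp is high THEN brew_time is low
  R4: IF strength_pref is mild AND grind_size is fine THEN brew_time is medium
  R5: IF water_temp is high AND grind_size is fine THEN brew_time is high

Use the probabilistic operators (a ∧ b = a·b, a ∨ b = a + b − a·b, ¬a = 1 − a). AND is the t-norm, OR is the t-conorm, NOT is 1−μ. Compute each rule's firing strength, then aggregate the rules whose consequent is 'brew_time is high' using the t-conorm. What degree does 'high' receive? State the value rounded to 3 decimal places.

R1: mild=0.91, fine=0.50; OR[a + b − a·b] → w = 0.9550
R2: fine=0.50, mild=0.91, high=0.90; AND[a·b] → w = 0.4095
R3: ¬fine=1−0.50=0.50, high=0.90; AND[a·b] → w = 0.4500
R4: mild=0.91, fine=0.50; AND[a·b] → w = 0.4550
R5: high=0.90, fine=0.50; AND[a·b] → w = 0.4500
Rules with consequent 'high': {R2, R5} → strengths 0.4095, 0.4500
Aggregate via t-conorm [a + b − a·b]: 0.6752

0.675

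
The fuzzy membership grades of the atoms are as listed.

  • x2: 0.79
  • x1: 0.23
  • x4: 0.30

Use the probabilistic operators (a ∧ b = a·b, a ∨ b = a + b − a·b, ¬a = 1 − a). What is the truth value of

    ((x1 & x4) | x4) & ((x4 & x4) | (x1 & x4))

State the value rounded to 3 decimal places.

0.053

x1 & x4 = a·b on (0.2300, 0.3000) = 0.0690
(x1 & x4) | x4 = a + b − a·b on (0.0690, 0.3000) = 0.3483
x4 & x4 = a·b on (0.3000, 0.3000) = 0.0900
x1 & x4 = a·b on (0.2300, 0.3000) = 0.0690
(x4 & x4) | (x1 & x4) = a + b − a·b on (0.0900, 0.0690) = 0.1528
((x1 & x4) | x4) & ((x4 & x4) | (x1 & x4)) = a·b on (0.3483, 0.1528) = 0.0532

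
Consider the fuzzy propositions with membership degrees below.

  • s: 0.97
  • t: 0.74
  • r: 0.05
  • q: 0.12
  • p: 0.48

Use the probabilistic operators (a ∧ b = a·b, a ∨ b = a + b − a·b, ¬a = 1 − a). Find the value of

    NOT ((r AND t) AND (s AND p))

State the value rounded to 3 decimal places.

0.983

r AND t = a·b on (0.0500, 0.7400) = 0.0370
s AND p = a·b on (0.9700, 0.4800) = 0.4656
(r AND t) AND (s AND p) = a·b on (0.0370, 0.4656) = 0.0172
NOT ((r AND t) AND (s AND p)) = 1 − 0.0172 = 0.9828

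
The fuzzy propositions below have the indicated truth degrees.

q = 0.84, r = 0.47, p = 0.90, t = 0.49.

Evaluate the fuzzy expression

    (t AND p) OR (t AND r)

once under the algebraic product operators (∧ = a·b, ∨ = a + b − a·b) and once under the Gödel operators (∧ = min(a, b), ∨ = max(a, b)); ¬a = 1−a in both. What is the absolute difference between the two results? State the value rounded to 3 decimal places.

Under algebraic product:
  t AND p = a·b on (0.4900, 0.9000) = 0.4410
  t AND r = a·b on (0.4900, 0.4700) = 0.2303
  (t AND p) OR (t AND r) = a + b − a·b on (0.4410, 0.2303) = 0.5697
  → value = 0.5697
Under Gödel:
  t AND p = min(a, b) on (0.49, 0.90) = 0.49
  t AND r = min(a, b) on (0.49, 0.47) = 0.47
  (t AND p) OR (t AND r) = max(a, b) on (0.49, 0.47) = 0.49
  → value = 0.4900
|0.5697 − 0.4900| = 0.080

0.080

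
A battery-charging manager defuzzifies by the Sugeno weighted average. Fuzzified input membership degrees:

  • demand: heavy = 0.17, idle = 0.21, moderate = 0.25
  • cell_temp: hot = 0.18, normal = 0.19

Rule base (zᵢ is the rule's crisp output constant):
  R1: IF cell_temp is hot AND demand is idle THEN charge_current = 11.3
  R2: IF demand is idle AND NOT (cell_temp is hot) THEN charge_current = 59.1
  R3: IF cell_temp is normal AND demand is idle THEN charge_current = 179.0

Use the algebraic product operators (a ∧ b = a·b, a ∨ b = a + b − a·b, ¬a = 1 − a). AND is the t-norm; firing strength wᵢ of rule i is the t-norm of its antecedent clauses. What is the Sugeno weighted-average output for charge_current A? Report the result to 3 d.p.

71.013

R1 (z=11.3): hot=0.18, idle=0.21; AND[a·b] → w = 0.0378
R2 (z=59.1): idle=0.21, ¬hot=1−0.18=0.82; AND[a·b] → w = 0.1722
R3 (z=179.0): normal=0.19, idle=0.21; AND[a·b] → w = 0.0399
Weighted average = (0.0378·11.3 + 0.1722·59.1 + 0.0399·179.0) / (0.0378 + 0.1722 + 0.0399)
  = 17.7463 / 0.2499 = 71.013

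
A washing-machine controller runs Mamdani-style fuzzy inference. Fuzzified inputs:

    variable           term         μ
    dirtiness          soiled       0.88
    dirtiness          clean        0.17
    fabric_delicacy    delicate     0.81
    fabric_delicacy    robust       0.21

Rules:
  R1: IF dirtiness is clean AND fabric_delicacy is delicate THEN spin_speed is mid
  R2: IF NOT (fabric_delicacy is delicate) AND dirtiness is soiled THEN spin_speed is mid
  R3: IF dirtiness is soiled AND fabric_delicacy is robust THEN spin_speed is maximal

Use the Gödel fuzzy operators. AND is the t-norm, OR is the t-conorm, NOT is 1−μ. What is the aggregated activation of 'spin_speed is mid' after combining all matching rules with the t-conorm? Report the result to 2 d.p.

R1: clean=0.17, delicate=0.81; AND[min(a, b)] → w = 0.17
R2: ¬delicate=1−0.81=0.19, soiled=0.88; AND[min(a, b)] → w = 0.19
R3: soiled=0.88, robust=0.21; AND[min(a, b)] → w = 0.21
Rules with consequent 'mid': {R1, R2} → strengths 0.17, 0.19
Aggregate via t-conorm [max(a, b)]: 0.19

0.19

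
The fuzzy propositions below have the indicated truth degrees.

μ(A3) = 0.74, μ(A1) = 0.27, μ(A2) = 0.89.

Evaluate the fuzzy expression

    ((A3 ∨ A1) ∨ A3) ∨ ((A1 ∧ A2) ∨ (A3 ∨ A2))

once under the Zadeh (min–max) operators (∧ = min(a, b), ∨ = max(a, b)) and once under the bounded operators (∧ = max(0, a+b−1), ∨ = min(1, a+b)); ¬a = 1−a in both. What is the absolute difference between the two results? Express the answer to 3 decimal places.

Under Zadeh (min–max):
  A3 ∨ A1 = max(a, b) on (0.74, 0.27) = 0.74
  (A3 ∨ A1) ∨ A3 = max(a, b) on (0.74, 0.74) = 0.74
  A1 ∧ A2 = min(a, b) on (0.27, 0.89) = 0.27
  A3 ∨ A2 = max(a, b) on (0.74, 0.89) = 0.89
  (A1 ∧ A2) ∨ (A3 ∨ A2) = max(a, b) on (0.27, 0.89) = 0.89
  ((A3 ∨ A1) ∨ A3) ∨ ((A1 ∧ A2) ∨ (A3 ∨ A2)) = max(a, b) on (0.74, 0.89) = 0.89
  → value = 0.8900
Under bounded:
  A3 ∨ A1 = min(1, a+b) on (0.74, 0.27) = 1.00
  (A3 ∨ A1) ∨ A3 = min(1, a+b) on (1.00, 0.74) = 1.00
  A1 ∧ A2 = max(0, a+b−1) on (0.27, 0.89) = 0.16
  A3 ∨ A2 = min(1, a+b) on (0.74, 0.89) = 1.00
  (A1 ∧ A2) ∨ (A3 ∨ A2) = min(1, a+b) on (0.16, 1.00) = 1.00
  ((A3 ∨ A1) ∨ A3) ∨ ((A1 ∧ A2) ∨ (A3 ∨ A2)) = min(1, a+b) on (1.00, 1.00) = 1.00
  → value = 1.0000
|0.8900 − 1.0000| = 0.110

0.110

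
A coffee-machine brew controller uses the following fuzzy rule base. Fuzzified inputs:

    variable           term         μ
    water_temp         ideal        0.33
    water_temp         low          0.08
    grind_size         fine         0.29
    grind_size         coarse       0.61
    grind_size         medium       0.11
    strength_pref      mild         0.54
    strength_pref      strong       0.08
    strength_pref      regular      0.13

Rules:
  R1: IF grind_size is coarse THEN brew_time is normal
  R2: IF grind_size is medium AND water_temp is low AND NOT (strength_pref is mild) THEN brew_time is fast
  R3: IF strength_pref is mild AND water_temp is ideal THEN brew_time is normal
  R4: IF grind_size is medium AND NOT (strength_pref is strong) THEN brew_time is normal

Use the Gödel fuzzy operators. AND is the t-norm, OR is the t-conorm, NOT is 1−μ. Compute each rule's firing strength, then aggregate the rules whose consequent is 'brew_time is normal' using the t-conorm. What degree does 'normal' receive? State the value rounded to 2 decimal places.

0.61

R1: coarse=0.61 → w = 0.61
R2: medium=0.11, low=0.08, ¬mild=1−0.54=0.46; AND[min(a, b)] → w = 0.08
R3: mild=0.54, ideal=0.33; AND[min(a, b)] → w = 0.33
R4: medium=0.11, ¬strong=1−0.08=0.92; AND[min(a, b)] → w = 0.11
Rules with consequent 'normal': {R1, R3, R4} → strengths 0.61, 0.33, 0.11
Aggregate via t-conorm [max(a, b)]: 0.61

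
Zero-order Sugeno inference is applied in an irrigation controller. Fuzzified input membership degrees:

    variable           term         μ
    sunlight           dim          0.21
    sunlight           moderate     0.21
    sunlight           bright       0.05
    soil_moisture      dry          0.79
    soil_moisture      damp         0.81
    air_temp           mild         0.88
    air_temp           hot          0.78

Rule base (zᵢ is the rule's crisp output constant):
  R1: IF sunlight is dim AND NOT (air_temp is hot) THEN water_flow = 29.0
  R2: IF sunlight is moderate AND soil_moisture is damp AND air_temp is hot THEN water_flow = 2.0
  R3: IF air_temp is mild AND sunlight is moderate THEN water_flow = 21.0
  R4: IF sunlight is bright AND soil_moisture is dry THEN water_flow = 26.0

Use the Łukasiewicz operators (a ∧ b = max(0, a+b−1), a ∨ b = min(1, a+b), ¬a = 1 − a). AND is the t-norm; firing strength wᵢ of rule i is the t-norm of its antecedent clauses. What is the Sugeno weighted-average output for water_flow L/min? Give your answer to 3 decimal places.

R1 (z=29.0): dim=0.21, ¬hot=1−0.78=0.22; AND[max(0, a+b−1)] → w = 0.00
R2 (z=2.0): moderate=0.21, damp=0.81, hot=0.78; AND[max(0, a+b−1)] → w = 0.00
R3 (z=21.0): mild=0.88, moderate=0.21; AND[max(0, a+b−1)] → w = 0.09
R4 (z=26.0): bright=0.05, dry=0.79; AND[max(0, a+b−1)] → w = 0.00
Weighted average = (0.00·29.0 + 0.00·2.0 + 0.09·21.0 + 0.00·26.0) / (0.00 + 0.00 + 0.09 + 0.00)
  = 1.8900 / 0.0900 = 21.000

21.000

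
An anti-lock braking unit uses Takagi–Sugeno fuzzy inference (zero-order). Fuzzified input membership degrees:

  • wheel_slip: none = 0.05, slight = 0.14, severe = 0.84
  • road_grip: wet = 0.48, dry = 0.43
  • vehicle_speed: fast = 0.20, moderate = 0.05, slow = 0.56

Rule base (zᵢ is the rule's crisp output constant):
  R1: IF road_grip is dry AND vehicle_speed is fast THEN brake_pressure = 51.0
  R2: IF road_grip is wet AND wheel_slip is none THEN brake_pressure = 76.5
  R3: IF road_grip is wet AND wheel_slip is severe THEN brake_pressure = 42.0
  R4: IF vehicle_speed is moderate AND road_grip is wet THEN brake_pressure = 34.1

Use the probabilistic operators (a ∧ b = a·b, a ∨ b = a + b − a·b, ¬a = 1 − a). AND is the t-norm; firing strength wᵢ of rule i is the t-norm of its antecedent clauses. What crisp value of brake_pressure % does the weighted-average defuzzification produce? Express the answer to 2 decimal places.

R1 (z=51.0): dry=0.43, fast=0.20; AND[a·b] → w = 0.0860
R2 (z=76.5): wet=0.48, none=0.05; AND[a·b] → w = 0.0240
R3 (z=42.0): wet=0.48, severe=0.84; AND[a·b] → w = 0.4032
R4 (z=34.1): moderate=0.05, wet=0.48; AND[a·b] → w = 0.0240
Weighted average = (0.0860·51.0 + 0.0240·76.5 + 0.4032·42.0 + 0.0240·34.1) / (0.0860 + 0.0240 + 0.4032 + 0.0240)
  = 23.9748 / 0.5372 = 44.63

44.63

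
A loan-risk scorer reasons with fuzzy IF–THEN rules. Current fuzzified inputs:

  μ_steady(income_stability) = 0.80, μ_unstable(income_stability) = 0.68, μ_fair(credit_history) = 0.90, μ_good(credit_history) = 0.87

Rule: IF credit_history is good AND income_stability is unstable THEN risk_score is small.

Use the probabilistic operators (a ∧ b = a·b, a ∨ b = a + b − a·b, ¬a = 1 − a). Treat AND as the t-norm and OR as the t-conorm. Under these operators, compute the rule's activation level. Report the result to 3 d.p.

firing strength: good=0.87, unstable=0.68; AND[a·b] → w = 0.5916

0.592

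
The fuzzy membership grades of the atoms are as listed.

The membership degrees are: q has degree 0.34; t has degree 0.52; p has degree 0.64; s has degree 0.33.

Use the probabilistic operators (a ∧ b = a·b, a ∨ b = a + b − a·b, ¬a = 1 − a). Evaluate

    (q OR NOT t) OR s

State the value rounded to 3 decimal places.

NOT t = 1 − 0.5200 = 0.4800
q OR NOT t = a + b − a·b on (0.3400, 0.4800) = 0.6568
(q OR NOT t) OR s = a + b − a·b on (0.6568, 0.3300) = 0.7701

0.770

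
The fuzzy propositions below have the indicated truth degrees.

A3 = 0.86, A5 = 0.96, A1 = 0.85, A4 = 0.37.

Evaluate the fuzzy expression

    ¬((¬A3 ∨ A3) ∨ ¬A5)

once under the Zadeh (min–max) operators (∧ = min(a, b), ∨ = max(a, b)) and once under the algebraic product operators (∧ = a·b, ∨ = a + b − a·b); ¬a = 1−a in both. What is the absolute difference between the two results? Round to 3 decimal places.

Under Zadeh (min–max):
  ¬A3 = 1 − 0.86 = 0.14
  ¬A3 ∨ A3 = max(a, b) on (0.14, 0.86) = 0.86
  ¬A5 = 1 − 0.96 = 0.04
  (¬A3 ∨ A3) ∨ ¬A5 = max(a, b) on (0.86, 0.04) = 0.86
  ¬((¬A3 ∨ A3) ∨ ¬A5) = 1 − 0.86 = 0.14
  → value = 0.1400
Under algebraic product:
  ¬A3 = 1 − 0.8600 = 0.1400
  ¬A3 ∨ A3 = a + b − a·b on (0.1400, 0.8600) = 0.8796
  ¬A5 = 1 − 0.9600 = 0.0400
  (¬A3 ∨ A3) ∨ ¬A5 = a + b − a·b on (0.8796, 0.0400) = 0.8844
  ¬((¬A3 ∨ A3) ∨ ¬A5) = 1 − 0.8844 = 0.1156
  → value = 0.1156
|0.1400 − 0.1156| = 0.024

0.024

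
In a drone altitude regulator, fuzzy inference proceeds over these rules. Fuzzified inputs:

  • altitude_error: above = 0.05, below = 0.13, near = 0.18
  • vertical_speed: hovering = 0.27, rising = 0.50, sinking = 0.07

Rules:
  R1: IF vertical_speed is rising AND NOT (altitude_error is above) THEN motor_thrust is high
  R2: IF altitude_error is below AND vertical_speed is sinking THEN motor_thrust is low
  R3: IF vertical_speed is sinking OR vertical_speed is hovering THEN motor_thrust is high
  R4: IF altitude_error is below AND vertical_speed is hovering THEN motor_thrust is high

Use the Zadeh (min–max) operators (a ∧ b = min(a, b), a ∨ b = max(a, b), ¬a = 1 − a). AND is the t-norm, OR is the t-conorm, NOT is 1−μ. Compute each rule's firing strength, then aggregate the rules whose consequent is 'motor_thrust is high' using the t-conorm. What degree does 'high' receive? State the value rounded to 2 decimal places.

0.50

R1: rising=0.50, ¬above=1−0.05=0.95; AND[min(a, b)] → w = 0.50
R2: below=0.13, sinking=0.07; AND[min(a, b)] → w = 0.07
R3: sinking=0.07, hovering=0.27; OR[max(a, b)] → w = 0.27
R4: below=0.13, hovering=0.27; AND[min(a, b)] → w = 0.13
Rules with consequent 'high': {R1, R3, R4} → strengths 0.50, 0.27, 0.13
Aggregate via t-conorm [max(a, b)]: 0.50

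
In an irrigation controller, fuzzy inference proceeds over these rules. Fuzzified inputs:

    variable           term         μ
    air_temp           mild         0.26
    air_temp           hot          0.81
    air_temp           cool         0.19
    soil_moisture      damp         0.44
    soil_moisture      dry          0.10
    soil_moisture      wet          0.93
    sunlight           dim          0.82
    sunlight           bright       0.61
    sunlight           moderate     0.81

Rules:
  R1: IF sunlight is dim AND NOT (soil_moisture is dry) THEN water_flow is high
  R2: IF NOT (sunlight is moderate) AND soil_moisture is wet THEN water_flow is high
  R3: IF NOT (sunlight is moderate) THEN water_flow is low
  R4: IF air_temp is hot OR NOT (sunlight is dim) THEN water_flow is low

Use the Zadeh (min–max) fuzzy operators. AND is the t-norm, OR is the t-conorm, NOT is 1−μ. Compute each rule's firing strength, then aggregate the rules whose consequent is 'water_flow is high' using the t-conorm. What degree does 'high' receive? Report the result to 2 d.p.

R1: dim=0.82, ¬dry=1−0.10=0.90; AND[min(a, b)] → w = 0.82
R2: ¬moderate=1−0.81=0.19, wet=0.93; AND[min(a, b)] → w = 0.19
R3: ¬moderate=1−0.81=0.19 → w = 0.19
R4: hot=0.81, ¬dim=1−0.82=0.18; OR[max(a, b)] → w = 0.81
Rules with consequent 'high': {R1, R2} → strengths 0.82, 0.19
Aggregate via t-conorm [max(a, b)]: 0.82

0.82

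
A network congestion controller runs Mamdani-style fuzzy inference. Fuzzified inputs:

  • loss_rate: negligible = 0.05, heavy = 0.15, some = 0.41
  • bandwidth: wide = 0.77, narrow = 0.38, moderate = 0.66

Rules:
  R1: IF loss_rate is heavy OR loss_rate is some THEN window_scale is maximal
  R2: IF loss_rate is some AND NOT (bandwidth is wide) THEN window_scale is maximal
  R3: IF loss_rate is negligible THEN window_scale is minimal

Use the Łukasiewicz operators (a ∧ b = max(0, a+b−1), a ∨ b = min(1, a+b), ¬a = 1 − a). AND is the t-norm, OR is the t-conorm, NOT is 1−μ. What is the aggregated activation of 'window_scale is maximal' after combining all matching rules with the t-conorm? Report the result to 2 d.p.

R1: heavy=0.15, some=0.41; OR[min(1, a+b)] → w = 0.56
R2: some=0.41, ¬wide=1−0.77=0.23; AND[max(0, a+b−1)] → w = 0.00
R3: negligible=0.05 → w = 0.05
Rules with consequent 'maximal': {R1, R2} → strengths 0.56, 0.00
Aggregate via t-conorm [min(1, a+b)]: 0.56

0.56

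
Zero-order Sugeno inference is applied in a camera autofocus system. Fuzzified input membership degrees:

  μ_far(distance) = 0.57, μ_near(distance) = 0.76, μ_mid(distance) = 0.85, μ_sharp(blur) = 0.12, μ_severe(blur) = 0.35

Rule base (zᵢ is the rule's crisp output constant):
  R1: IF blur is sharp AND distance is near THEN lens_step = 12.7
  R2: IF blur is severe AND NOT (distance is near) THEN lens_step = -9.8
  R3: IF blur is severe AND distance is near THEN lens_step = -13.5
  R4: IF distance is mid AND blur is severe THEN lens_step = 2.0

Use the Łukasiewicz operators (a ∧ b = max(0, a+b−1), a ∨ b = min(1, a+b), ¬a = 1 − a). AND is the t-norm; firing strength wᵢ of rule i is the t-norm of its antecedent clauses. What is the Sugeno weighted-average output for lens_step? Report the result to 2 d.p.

R1 (z=12.7): sharp=0.12, near=0.76; AND[max(0, a+b−1)] → w = 0.00
R2 (z=-9.8): severe=0.35, ¬near=1−0.76=0.24; AND[max(0, a+b−1)] → w = 0.00
R3 (z=-13.5): severe=0.35, near=0.76; AND[max(0, a+b−1)] → w = 0.11
R4 (z=2.0): mid=0.85, severe=0.35; AND[max(0, a+b−1)] → w = 0.20
Weighted average = (0.00·12.7 + 0.00·-9.8 + 0.11·-13.5 + 0.20·2.0) / (0.00 + 0.00 + 0.11 + 0.20)
  = -1.0850 / 0.3100 = -3.50

-3.50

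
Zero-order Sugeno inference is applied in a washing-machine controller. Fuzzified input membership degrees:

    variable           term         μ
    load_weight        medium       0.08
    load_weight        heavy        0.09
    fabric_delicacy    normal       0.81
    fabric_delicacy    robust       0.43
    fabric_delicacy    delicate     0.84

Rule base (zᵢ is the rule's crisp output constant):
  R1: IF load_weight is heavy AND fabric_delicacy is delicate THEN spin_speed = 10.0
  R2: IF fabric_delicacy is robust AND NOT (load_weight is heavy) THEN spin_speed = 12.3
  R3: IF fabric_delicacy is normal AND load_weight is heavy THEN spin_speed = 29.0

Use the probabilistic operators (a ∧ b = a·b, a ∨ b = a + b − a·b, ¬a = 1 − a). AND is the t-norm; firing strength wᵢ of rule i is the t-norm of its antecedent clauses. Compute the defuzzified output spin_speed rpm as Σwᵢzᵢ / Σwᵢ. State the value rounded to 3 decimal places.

14.233

R1 (z=10.0): heavy=0.09, delicate=0.84; AND[a·b] → w = 0.0756
R2 (z=12.3): robust=0.43, ¬heavy=1−0.09=0.91; AND[a·b] → w = 0.3913
R3 (z=29.0): normal=0.81, heavy=0.09; AND[a·b] → w = 0.0729
Weighted average = (0.0756·10.0 + 0.3913·12.3 + 0.0729·29.0) / (0.0756 + 0.3913 + 0.0729)
  = 7.6831 / 0.5398 = 14.233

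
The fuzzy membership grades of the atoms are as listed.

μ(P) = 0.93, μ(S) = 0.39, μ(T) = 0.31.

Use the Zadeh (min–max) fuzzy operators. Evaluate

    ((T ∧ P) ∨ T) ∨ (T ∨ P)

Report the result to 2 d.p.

0.93

T ∧ P = min(a, b) on (0.31, 0.93) = 0.31
(T ∧ P) ∨ T = max(a, b) on (0.31, 0.31) = 0.31
T ∨ P = max(a, b) on (0.31, 0.93) = 0.93
((T ∧ P) ∨ T) ∨ (T ∨ P) = max(a, b) on (0.31, 0.93) = 0.93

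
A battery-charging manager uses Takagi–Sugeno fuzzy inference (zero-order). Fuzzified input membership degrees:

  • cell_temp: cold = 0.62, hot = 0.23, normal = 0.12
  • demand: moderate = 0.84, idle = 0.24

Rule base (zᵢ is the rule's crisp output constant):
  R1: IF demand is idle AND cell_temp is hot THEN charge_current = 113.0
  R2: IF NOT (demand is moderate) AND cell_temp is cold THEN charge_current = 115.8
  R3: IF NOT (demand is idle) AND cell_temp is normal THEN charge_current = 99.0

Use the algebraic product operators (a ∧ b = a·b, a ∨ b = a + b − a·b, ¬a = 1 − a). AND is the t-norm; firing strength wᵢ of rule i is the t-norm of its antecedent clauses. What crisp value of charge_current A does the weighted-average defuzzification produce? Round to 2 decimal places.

108.93

R1 (z=113.0): idle=0.24, hot=0.23; AND[a·b] → w = 0.0552
R2 (z=115.8): ¬moderate=1−0.84=0.16, cold=0.62; AND[a·b] → w = 0.0992
R3 (z=99.0): ¬idle=1−0.24=0.76, normal=0.12; AND[a·b] → w = 0.0912
Weighted average = (0.0552·113.0 + 0.0992·115.8 + 0.0912·99.0) / (0.0552 + 0.0992 + 0.0912)
  = 26.7538 / 0.2456 = 108.93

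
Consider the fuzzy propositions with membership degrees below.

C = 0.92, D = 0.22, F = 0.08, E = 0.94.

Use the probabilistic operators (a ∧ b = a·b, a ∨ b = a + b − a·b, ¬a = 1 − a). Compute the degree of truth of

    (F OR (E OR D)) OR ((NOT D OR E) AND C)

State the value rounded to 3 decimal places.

0.996

E OR D = a + b − a·b on (0.9400, 0.2200) = 0.9532
F OR (E OR D) = a + b − a·b on (0.0800, 0.9532) = 0.9569
NOT D = 1 − 0.2200 = 0.7800
NOT D OR E = a + b − a·b on (0.7800, 0.9400) = 0.9868
(NOT D OR E) AND C = a·b on (0.9868, 0.9200) = 0.9079
(F OR (E OR D)) OR ((NOT D OR E) AND C) = a + b − a·b on (0.9569, 0.9079) = 0.9960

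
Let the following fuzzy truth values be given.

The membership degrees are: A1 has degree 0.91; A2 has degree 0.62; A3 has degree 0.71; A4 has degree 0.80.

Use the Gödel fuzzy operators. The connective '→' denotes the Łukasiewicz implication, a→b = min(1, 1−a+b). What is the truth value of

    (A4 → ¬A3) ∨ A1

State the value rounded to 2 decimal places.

0.91

¬A3 = 1 − 0.71 = 0.29
A4 → ¬A3  [Łukasiewicz: min(1, 1−a+b)] with a=0.80, b=0.29 → 0.49
(A4 → ¬A3) ∨ A1 = max(a, b) on (0.49, 0.91) = 0.91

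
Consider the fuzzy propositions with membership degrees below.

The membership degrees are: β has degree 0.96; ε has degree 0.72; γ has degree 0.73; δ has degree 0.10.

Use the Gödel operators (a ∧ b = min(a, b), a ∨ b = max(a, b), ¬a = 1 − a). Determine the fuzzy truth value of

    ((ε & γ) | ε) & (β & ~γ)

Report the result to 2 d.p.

0.27

ε & γ = min(a, b) on (0.72, 0.73) = 0.72
(ε & γ) | ε = max(a, b) on (0.72, 0.72) = 0.72
~γ = 1 − 0.73 = 0.27
β & ~γ = min(a, b) on (0.96, 0.27) = 0.27
((ε & γ) | ε) & (β & ~γ) = min(a, b) on (0.72, 0.27) = 0.27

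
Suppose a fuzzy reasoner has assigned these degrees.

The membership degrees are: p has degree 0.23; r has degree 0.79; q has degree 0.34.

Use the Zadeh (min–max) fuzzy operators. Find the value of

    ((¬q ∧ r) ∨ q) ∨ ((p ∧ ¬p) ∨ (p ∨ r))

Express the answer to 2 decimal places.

¬q = 1 − 0.34 = 0.66
¬q ∧ r = min(a, b) on (0.66, 0.79) = 0.66
(¬q ∧ r) ∨ q = max(a, b) on (0.66, 0.34) = 0.66
¬p = 1 − 0.23 = 0.77
p ∧ ¬p = min(a, b) on (0.23, 0.77) = 0.23
p ∨ r = max(a, b) on (0.23, 0.79) = 0.79
(p ∧ ¬p) ∨ (p ∨ r) = max(a, b) on (0.23, 0.79) = 0.79
((¬q ∧ r) ∨ q) ∨ ((p ∧ ¬p) ∨ (p ∨ r)) = max(a, b) on (0.66, 0.79) = 0.79

0.79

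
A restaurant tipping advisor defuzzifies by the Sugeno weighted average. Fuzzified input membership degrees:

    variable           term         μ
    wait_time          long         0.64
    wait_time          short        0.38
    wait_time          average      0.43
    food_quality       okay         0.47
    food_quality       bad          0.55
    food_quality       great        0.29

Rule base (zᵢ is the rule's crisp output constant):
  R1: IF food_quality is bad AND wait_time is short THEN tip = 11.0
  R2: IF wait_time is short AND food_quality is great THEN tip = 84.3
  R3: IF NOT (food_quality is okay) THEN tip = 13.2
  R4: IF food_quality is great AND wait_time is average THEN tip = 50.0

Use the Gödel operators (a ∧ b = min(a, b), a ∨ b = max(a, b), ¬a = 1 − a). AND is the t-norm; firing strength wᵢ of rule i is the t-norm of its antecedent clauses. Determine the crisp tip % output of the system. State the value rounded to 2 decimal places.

33.64

R1 (z=11.0): bad=0.55, short=0.38; AND[min(a, b)] → w = 0.38
R2 (z=84.3): short=0.38, great=0.29; AND[min(a, b)] → w = 0.29
R3 (z=13.2): ¬okay=1−0.47=0.53 → w = 0.53
R4 (z=50.0): great=0.29, average=0.43; AND[min(a, b)] → w = 0.29
Weighted average = (0.38·11.0 + 0.29·84.3 + 0.53·13.2 + 0.29·50.0) / (0.38 + 0.29 + 0.53 + 0.29)
  = 50.1230 / 1.4900 = 33.64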